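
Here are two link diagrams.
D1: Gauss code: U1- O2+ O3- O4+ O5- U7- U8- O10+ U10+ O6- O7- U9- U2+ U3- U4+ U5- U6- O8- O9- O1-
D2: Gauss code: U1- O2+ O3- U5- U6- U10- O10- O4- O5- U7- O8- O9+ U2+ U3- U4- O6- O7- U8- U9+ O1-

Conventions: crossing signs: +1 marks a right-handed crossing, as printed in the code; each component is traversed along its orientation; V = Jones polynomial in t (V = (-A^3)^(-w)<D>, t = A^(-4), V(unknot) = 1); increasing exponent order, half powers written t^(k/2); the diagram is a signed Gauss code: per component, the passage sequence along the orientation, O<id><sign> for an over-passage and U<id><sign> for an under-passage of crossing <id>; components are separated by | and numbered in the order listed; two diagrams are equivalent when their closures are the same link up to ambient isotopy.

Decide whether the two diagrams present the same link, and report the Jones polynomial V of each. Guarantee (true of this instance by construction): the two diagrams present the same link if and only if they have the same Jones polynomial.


equivalent: yes
V(D1) = -t^-4 + t^-3 + t^-1  (w -4, c 10, <D> = A^-8 + 1 - A^4)
D2 (bracket A^-14 + A^-6 - A^-2; 10 crossings at w = -6): V = -t^-4 + t^-3 + t^-1
why: one V(t) for all 2 diagrams — one class (guaranteed)


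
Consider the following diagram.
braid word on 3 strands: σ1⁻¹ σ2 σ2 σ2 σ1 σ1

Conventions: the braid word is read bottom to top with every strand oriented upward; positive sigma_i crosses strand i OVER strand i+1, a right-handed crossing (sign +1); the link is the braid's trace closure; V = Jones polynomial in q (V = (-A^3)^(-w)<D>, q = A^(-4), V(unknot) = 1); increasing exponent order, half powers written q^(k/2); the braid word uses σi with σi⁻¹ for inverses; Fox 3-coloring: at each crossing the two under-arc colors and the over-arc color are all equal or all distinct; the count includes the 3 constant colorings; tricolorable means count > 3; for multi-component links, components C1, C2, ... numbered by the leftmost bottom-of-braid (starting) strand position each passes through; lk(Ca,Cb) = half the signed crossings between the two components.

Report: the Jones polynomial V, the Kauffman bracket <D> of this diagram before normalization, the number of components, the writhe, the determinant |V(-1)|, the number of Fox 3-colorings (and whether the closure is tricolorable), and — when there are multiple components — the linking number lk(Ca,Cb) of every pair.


V = q + q^3 - q^4
<D> = -A^-4 + 1 + A^8 (w = +4)
1 component over 6 crossings, w = +4
9 Fox colorings among 3^6, |V(-1)| = 3: tricolorable
why: det 3 = |V(-1)|; divisible by 3, so tricolorable


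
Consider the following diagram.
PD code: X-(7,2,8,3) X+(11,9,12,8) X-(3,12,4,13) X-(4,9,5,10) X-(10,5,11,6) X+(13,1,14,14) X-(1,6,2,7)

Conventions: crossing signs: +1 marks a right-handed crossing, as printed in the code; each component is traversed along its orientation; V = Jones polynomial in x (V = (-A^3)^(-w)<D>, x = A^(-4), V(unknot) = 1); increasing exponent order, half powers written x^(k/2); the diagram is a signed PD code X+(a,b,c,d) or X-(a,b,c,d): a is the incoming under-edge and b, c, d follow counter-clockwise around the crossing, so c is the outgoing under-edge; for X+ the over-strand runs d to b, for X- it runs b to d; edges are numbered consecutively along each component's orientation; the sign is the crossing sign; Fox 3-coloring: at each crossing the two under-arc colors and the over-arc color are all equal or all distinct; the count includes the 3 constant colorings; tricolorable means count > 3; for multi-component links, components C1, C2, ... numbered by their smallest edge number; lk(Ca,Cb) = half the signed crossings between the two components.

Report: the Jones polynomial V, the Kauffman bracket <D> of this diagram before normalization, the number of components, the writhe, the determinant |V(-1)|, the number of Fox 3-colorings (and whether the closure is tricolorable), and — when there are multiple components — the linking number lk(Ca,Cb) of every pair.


V(x) = -x^-6 + x^-5 - x^-4 + 2x^-3 - x^-2 + x^-1
bracket: -A^-5 + A^-1 - 2A^3 + A^7 - A^11 + A^15, w = -3
1 component, writhe -3, over 7 crossings
det 7, colorings 3 of 3^7 — not tricolorable
observation: |V(-1)| = 7: so not tricolorable, since 3 does not divide 7


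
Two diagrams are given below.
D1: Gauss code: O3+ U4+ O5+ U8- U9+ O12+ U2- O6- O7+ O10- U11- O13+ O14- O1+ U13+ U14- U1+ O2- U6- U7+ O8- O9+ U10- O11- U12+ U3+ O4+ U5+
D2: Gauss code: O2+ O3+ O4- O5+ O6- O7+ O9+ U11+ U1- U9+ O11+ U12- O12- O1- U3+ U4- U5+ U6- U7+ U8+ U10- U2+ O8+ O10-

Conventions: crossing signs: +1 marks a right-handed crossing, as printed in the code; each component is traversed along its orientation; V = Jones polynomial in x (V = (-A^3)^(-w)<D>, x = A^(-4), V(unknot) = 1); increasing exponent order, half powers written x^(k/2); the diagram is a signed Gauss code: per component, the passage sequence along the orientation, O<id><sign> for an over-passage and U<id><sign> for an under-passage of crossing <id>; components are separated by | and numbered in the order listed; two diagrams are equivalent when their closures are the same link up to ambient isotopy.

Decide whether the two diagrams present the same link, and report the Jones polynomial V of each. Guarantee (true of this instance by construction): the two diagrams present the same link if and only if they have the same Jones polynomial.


equivalent: no
V(D1) = -x^-3 + x^-2 - x^-1 + 3 - x + x^2 - x^3  (w +2, c 14, <D> = -A^-6 + A^-2 - A^2 + 3A^6 - A^10 + A^14 - A^18)
V(D2) = 1  [12 crossings, <D> = A^6, w = +2]
key observation: comparing 2 Jones polynomials yields 2 groups


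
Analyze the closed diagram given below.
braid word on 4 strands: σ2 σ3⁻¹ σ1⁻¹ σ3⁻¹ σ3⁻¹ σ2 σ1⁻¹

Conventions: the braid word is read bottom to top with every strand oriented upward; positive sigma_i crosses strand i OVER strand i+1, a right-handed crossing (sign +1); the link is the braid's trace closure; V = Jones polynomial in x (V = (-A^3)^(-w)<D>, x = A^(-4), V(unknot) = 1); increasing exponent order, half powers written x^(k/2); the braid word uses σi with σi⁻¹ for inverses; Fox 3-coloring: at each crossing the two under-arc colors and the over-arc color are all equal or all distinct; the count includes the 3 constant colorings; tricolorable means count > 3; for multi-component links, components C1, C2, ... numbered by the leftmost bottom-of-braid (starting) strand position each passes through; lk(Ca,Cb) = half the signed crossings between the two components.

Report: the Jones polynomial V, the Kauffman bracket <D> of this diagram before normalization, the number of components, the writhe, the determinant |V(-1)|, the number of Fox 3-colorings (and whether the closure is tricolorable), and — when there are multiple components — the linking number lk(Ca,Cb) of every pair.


V(x) = -x^-6 + 2x^-5 - 2x^-4 + 3x^-3 - 3x^-2 + 2x^-1 - 1 + x
bracket: -A^-13 + A^-9 - 2A^-5 + 3A^-1 - 3A^3 + 2A^7 - 2A^11 + A^15, w = -3
1 component, writhe -3, over 7 crossings
det 15, colorings 9 of 3^7 — tricolorable
observation: |V(-1)| = 15: so tricolorable, since 3 divides 15


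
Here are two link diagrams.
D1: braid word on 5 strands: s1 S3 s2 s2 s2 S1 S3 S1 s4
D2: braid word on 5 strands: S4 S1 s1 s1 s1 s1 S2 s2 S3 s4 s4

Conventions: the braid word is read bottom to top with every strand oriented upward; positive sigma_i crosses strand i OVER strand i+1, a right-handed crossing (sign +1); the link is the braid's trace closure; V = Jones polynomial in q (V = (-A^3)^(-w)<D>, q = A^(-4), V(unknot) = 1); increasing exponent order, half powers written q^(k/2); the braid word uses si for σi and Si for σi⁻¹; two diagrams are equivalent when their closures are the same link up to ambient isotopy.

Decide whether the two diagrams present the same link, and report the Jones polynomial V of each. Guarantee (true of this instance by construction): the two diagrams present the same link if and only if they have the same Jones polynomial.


equivalent: no
D1 (bracket -A^-11 + A^-7 - A^-3 + 2A + A^9; 9 crossings at w = +1): V = -q^(-3/2) - 2q^(1/2) + q^(3/2) - q^(5/2) + q^(7/2)
V(D2) = -q^(1/2) - q^(3/2) - q^(5/2) + q^(9/2)  [11 crossings, <D> = -A^-9 + A^-1 + A^3 + A^7, w = +3]
observation: V(q) takes 2 values over 2 diagrams, fixing the grouping


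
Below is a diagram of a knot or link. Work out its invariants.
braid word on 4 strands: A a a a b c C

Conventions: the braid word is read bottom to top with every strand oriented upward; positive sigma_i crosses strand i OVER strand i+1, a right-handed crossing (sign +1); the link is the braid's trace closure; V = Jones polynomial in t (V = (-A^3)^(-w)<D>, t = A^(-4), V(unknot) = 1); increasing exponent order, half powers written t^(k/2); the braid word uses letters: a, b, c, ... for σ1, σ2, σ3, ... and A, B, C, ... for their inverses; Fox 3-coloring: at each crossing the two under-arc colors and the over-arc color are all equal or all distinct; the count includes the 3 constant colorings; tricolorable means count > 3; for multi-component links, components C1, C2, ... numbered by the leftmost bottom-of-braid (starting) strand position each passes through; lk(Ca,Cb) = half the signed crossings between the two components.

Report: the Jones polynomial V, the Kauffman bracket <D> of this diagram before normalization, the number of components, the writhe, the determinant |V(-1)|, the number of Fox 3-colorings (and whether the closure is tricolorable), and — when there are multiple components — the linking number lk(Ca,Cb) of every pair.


Jones polynomial: V(t) = 1 + t + t^2 + t^3
<D> = -A^-3 - A - A^5 - A^9; writhe +3
components 3, writhe +3 (7 crossings)
linking number lk(C1,C2) = +1
lk(C1,C3): 0
lk(C2,C3) = 0
3-colorings: 9 of 3^7, det 0 — tricolorable
note: |V(-1)| = 0: so tricolorable, since 3 divides 0


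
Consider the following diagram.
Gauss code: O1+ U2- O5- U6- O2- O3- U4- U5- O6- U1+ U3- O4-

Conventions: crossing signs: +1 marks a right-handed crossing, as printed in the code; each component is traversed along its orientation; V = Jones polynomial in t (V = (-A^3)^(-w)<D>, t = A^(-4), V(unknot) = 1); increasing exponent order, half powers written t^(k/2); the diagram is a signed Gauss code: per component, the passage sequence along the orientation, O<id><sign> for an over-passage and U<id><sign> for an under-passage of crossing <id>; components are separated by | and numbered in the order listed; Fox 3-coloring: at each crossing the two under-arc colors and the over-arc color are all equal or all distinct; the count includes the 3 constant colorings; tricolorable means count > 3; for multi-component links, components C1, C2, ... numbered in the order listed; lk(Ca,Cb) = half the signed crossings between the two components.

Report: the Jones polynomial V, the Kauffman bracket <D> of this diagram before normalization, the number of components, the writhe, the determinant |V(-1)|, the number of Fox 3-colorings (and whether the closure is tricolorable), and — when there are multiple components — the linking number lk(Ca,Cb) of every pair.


Jones polynomial: V(t) = -t^-6 + t^-5 - t^-4 + 2t^-3 - t^-2 + t^-1
<D> = A^-8 - A^-4 + 2 - A^4 + A^8 - A^12; writhe -4
components 1, writhe -4 (6 crossings)
3-colorings: 3 of 3^6, det 7 — not tricolorable
note: the span of V is 5, forcing >= 5 crossings in any diagram


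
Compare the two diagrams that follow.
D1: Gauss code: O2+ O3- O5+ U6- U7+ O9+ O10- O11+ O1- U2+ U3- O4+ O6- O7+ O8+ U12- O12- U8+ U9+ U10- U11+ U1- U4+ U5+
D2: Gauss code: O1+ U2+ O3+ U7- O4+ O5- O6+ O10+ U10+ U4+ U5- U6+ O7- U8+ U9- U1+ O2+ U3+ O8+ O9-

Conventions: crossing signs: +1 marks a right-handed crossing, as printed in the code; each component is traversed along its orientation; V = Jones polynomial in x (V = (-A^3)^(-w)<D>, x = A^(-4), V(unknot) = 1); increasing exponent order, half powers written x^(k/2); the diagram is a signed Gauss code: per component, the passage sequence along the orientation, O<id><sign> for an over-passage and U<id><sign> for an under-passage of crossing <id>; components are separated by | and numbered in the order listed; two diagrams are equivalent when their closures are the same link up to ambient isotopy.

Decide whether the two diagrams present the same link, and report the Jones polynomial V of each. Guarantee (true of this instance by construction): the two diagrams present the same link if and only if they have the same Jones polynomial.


equivalent: no
D1 (bracket A^6; 12 crossings at w = +2): V = 1
D2 (bracket -A^-4 + 1 + A^8; 10 crossings at w = +4): V = x + x^3 - x^4
key observation: 2 classes among 2 diagrams; unequal V(x) rules out equality


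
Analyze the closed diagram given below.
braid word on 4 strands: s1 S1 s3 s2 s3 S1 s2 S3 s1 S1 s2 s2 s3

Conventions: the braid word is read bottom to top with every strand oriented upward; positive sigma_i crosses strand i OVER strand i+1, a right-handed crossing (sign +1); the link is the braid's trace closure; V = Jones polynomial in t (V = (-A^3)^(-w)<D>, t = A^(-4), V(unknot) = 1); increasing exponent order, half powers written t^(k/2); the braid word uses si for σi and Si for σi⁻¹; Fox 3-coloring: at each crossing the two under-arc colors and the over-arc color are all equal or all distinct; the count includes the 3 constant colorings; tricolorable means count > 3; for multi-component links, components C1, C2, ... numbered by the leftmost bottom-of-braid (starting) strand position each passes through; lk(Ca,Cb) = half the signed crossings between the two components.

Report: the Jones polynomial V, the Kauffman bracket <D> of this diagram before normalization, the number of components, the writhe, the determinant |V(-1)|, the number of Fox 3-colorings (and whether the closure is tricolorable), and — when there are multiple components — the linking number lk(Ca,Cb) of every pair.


V = t^2 + 2t^4 - 2t^5 + t^6 - 2t^7 + t^8
<D> = -A^-17 + 2A^-13 - A^-9 + 2A^-5 - 2A^-1 - A^7 (w = +5)
1 component over 13 crossings, w = +5
27 Fox colorings among 3^13, |V(-1)| = 9: tricolorable
why: V spans 6 powers of t: at least 6 crossings in any diagram


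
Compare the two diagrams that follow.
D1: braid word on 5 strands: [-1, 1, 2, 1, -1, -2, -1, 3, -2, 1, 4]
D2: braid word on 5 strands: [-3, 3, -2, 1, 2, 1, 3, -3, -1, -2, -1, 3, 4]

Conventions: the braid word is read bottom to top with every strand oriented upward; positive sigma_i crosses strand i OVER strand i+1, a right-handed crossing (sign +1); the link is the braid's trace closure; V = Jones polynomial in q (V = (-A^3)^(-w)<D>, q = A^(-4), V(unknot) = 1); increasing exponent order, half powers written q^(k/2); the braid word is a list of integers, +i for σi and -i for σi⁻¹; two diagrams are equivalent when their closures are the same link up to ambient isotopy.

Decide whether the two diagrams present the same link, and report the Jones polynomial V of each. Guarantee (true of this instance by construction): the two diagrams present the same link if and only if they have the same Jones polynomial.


equivalent: yes
D1 (bracket A + A^5; 11 crossings at w = +1): V = -q^(-1/2) - q^(1/2)
V(D2) = -q^(-1/2) - q^(1/2)  [13 crossings, <D> = A + A^5, w = +1]
observation: one V(q) for all 2 diagrams — one class (guaranteed)


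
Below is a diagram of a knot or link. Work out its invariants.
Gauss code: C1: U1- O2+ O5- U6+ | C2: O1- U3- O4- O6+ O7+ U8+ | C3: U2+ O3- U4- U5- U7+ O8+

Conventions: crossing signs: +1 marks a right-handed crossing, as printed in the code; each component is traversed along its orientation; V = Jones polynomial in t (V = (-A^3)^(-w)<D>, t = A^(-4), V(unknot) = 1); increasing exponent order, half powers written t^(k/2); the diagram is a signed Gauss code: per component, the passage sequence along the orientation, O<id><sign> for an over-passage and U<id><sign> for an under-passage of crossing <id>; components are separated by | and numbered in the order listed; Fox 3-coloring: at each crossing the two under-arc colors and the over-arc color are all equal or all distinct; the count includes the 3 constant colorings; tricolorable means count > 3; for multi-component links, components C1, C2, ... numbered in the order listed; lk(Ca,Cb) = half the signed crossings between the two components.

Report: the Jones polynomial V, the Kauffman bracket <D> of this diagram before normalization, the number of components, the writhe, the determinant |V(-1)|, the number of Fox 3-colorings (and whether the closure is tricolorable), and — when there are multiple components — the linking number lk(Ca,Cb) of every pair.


Jones polynomial: V(t) = -t^-3 + 3t^-2 - 2t^-1 + 4 - 2t + 3t^2 - t^3
<D> = -A^-12 + 3A^-8 - 2A^-4 + 4 - 2A^4 + 3A^8 - A^12; writhe 0
components 3, writhe 0 (8 crossings)
linking number lk(C1,C2) = 0
lk(C1,C3): 0
lk(C2,C3) = 0
3-colorings: 3 of 3^8, det 16 — not tricolorable
note: the span of V is 6, within the link bound 8 + 3 - 1


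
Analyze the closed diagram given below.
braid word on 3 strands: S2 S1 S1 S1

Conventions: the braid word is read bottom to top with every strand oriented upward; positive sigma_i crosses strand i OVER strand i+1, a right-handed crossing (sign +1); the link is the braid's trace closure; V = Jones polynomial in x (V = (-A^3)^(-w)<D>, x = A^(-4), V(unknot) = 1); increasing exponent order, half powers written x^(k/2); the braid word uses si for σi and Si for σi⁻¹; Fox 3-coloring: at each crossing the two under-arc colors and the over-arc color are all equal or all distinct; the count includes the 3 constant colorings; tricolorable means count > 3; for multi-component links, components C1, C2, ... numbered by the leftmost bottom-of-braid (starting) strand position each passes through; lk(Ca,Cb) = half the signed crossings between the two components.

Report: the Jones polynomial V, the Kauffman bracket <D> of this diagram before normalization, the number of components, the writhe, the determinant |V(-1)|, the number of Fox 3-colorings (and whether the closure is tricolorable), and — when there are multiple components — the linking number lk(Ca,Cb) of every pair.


V = -x^-4 + x^-3 + x^-1
<D> = A^-8 + 1 - A^4 (w = -4)
1 component over 4 crossings, w = -4
9 Fox colorings among 3^4, |V(-1)| = 3: tricolorable
why: w = -4 shifts under R1 moves; the (-A^3)^(4) factor cancels that in V


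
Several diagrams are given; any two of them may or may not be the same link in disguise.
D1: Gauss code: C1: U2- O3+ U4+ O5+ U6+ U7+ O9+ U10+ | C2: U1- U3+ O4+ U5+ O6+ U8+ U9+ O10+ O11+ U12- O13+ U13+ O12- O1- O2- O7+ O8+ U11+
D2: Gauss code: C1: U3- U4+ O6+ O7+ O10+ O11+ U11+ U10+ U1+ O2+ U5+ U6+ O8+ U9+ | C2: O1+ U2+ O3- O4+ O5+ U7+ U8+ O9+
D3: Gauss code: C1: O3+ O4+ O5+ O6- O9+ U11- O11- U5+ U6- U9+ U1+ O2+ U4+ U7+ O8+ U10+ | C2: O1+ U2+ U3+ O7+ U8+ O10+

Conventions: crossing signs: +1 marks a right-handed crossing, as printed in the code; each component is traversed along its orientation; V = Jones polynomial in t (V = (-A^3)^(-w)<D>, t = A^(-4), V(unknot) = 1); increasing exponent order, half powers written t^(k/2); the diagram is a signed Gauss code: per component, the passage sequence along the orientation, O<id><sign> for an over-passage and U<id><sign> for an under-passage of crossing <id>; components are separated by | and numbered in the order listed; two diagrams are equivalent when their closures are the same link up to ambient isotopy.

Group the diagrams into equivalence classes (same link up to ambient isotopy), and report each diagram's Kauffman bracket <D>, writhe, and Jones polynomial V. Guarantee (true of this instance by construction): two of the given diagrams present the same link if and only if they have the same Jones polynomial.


classes: {D1, D2, D3}
V(D1) = -t^(5/2) - t^(9/2) + t^(11/2) - t^(13/2) + t^(15/2) - t^(17/2)  [13 crossings, <D> = A^-13 - A^-9 + A^-5 - A^-1 + A^3 + A^11, w = +7]
V(D2) = -t^(5/2) - t^(9/2) + t^(11/2) - t^(13/2) + t^(15/2) - t^(17/2)  (w +9, c 11, <D> = A^-7 - A^-3 + A - A^5 + A^9 + A^17)
V(D3) = -t^(5/2) - t^(9/2) + t^(11/2) - t^(13/2) + t^(15/2) - t^(17/2)  (w +7, c 11, <D> = A^-13 - A^-9 + A^-5 - A^-1 + A^3 + A^11)
insight: one V(t) for all 3 diagrams — one class (guaranteed)


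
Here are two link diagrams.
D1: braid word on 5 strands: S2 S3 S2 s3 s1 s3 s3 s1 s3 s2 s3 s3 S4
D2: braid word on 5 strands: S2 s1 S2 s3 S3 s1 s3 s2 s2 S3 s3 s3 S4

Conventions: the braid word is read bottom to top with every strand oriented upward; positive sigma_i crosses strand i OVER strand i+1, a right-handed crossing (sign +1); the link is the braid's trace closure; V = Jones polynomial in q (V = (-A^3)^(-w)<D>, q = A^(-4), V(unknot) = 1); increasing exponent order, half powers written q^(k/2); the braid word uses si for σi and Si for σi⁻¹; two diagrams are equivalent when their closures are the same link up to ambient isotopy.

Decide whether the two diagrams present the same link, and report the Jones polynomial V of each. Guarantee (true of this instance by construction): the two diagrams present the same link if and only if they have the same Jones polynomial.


same link: no
V(D1) = -q^(3/2) - 2q^(7/2) + q^(9/2) - q^(11/2) + q^(13/2)  [13 crossings, <D> = -A^-11 + A^-7 - A^-3 + 2A + A^9, w = +5]
D2 (bracket A^-17 - A^-13 + 2A^-9 - 2A^-5 + 2A^-1 - 2A^3 + 2A^7; 13 crossings at w = +3): V = -2q^(1/2) + 2q^(3/2) - 2q^(5/2) + 2q^(7/2) - 2q^(9/2) + q^(11/2) - q^(13/2)
note: 2 classes among 2 diagrams; unequal V(q) rules out equality


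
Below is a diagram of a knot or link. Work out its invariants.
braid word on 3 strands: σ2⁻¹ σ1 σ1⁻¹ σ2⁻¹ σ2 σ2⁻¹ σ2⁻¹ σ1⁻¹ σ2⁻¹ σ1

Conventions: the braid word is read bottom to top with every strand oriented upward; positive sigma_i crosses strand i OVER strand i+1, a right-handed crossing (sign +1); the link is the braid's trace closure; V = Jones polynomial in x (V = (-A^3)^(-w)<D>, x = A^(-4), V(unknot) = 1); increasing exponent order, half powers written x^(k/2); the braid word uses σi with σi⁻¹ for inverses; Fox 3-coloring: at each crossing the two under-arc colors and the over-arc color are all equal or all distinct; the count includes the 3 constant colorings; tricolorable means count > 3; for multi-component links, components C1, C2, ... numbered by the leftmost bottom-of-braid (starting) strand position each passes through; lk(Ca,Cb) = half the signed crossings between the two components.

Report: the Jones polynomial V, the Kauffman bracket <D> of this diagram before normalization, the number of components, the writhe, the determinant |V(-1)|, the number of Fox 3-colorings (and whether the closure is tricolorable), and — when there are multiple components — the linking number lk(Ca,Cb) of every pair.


V(x) = -x^-4 + x^-3 + x^-1
bracket: A^-8 + 1 - A^4, w = -4
1 component, writhe -4, over 10 crossings
det 3, colorings 9 of 3^10 — tricolorable
observation: V spans 3 powers of x: at least 3 crossings in any diagram


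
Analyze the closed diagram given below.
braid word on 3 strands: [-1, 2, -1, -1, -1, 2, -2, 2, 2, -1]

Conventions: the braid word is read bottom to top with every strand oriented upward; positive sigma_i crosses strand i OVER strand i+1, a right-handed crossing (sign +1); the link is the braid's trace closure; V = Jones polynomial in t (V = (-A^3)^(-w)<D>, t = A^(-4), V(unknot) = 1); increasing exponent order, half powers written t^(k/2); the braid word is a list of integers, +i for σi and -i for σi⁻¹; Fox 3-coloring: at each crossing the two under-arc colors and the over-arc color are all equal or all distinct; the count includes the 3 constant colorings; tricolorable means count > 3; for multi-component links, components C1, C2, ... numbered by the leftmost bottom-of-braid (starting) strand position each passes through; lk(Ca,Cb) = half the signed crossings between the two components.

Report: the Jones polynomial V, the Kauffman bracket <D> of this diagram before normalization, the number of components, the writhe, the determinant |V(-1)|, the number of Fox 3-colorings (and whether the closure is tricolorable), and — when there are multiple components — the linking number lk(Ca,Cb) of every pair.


V = -t^-6 + 2t^-5 - 4t^-4 + 5t^-3 - 4t^-2 + 5t^-1 - 3 + 2t - t^2
<D> = -A^-14 + 2A^-10 - 3A^-6 + 5A^-2 - 4A^2 + 5A^6 - 4A^10 + 2A^14 - A^18 (w = -2)
1 component over 10 crossings, w = -2
9 Fox colorings among 3^10, |V(-1)| = 27: tricolorable
why: det 27 = |V(-1)|; divisible by 3, so tricolorable


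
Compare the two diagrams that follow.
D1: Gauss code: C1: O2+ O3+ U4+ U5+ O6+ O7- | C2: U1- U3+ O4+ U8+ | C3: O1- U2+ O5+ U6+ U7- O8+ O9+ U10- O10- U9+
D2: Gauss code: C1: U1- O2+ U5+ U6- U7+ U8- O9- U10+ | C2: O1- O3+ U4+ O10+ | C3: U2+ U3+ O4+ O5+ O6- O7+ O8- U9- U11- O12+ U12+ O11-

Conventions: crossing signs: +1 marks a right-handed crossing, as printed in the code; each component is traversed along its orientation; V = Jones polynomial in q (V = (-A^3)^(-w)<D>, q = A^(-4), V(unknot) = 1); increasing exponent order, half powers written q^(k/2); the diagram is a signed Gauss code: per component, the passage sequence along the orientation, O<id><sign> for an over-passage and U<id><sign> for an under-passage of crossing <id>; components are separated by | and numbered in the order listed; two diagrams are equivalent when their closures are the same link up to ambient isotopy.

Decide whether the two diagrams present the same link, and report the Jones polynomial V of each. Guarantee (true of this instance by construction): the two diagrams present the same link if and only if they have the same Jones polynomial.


same link: no
V(D1) = q + 2q^3 + q^5  [10 crossings, <D> = A^-8 + 2 + A^8, w = +4]
D2 (bracket A^-6 + A^-2 + A^2 + A^6; 12 crossings at w = +2): V = 1 + q + q^2 + q^3
note: V(q) takes 2 values over 2 diagrams, fixing the grouping


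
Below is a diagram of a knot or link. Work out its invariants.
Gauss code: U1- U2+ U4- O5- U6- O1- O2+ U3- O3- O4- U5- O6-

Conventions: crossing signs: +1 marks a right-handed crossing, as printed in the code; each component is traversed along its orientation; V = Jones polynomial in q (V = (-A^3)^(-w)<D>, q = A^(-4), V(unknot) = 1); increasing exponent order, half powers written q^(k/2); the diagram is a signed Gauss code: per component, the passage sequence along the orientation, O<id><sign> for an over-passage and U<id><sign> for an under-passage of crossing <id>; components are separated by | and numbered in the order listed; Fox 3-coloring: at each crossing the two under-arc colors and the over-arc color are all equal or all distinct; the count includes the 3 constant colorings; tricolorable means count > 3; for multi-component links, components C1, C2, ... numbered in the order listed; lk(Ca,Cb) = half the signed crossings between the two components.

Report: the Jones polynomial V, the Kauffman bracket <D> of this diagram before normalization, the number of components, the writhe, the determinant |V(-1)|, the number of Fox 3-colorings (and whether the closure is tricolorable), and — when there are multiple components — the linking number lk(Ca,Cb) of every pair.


V(q) = -q^-4 + q^-3 + q^-1
bracket: A^-8 + 1 - A^4, w = -4
1 component, writhe -4, over 6 crossings
det 3, colorings 9 of 3^6 — tricolorable
observation: V spans 3 powers of q: at least 3 crossings in any diagram


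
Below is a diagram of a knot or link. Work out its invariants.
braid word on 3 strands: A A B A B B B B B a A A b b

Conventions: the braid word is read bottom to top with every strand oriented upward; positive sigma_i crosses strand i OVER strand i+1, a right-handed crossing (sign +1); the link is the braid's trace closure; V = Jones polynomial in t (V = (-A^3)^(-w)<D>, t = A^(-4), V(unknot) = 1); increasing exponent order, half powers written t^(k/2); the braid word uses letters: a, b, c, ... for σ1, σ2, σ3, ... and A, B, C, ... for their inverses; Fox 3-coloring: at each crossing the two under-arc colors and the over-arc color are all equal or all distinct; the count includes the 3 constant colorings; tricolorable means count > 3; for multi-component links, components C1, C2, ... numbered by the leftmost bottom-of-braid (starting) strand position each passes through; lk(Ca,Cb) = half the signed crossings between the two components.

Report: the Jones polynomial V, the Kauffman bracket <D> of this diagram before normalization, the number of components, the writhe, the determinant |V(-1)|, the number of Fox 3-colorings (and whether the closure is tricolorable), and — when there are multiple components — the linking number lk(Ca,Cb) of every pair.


V(t) = -t^-12 + t^-11 - 2t^-10 + 3t^-9 - 3t^-8 + 3t^-7 - 2t^-6 + 2t^-5 - t^-4 + t^-3
bracket: A^-12 - A^-8 + 2A^-4 - 2 + 3A^4 - 3A^8 + 3A^12 - 2A^16 + A^20 - A^24, w = -8
1 component, writhe -8, over 14 crossings
det 19, colorings 3 of 3^14 — not tricolorable
observation: V spans 9 powers of t: at least 9 crossings in any diagram


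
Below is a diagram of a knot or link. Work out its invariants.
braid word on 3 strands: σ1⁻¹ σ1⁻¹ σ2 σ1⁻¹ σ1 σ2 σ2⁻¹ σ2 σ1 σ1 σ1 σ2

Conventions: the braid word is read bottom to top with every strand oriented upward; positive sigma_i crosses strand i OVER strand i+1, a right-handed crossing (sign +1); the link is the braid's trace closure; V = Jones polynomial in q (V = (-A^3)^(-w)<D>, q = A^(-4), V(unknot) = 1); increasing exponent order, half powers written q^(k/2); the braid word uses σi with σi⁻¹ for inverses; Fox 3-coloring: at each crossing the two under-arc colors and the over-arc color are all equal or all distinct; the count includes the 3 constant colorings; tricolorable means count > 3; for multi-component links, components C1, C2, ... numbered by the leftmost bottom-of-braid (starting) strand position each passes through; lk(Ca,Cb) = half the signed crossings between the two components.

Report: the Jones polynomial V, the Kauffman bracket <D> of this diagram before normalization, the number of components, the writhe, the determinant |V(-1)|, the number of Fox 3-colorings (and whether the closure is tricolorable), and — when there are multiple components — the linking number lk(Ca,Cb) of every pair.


V = 2q - 2q^2 + 3q^3 - 3q^4 + 2q^5 - 2q^6 + q^7
<D> = A^-16 - 2A^-12 + 2A^-8 - 3A^-4 + 3 - 2A^4 + 2A^8 (w = +4)
1 component over 12 crossings, w = +4
9 Fox colorings among 3^12, |V(-1)| = 15: tricolorable
why: det 15 = |V(-1)|; divisible by 3, so tricolorable


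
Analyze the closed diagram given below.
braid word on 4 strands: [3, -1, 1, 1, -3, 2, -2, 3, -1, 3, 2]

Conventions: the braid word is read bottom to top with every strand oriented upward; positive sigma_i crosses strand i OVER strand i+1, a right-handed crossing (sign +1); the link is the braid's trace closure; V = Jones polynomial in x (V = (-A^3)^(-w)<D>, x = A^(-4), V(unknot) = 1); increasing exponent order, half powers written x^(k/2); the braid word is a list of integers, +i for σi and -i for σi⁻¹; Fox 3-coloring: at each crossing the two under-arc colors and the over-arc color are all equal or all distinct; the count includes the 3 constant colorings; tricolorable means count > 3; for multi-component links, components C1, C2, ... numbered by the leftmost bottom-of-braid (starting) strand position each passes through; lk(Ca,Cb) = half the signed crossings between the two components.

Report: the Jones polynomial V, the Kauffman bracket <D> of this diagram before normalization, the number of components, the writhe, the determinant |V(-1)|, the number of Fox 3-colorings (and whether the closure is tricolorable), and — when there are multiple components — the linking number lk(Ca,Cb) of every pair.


V = 1 + x + x^2 + x^3
<D> = -A^-3 - A - A^5 - A^9 (w = +3)
3 components over 11 crossings, w = +3
lk(C1,C2): 0
lk(C1,C3) = 0
linking number lk(C2,C3) = +1
9 Fox colorings among 3^11, |V(-1)| = 0: tricolorable
why: the word shrinks to σ3 σ3 σ2 after cancelling


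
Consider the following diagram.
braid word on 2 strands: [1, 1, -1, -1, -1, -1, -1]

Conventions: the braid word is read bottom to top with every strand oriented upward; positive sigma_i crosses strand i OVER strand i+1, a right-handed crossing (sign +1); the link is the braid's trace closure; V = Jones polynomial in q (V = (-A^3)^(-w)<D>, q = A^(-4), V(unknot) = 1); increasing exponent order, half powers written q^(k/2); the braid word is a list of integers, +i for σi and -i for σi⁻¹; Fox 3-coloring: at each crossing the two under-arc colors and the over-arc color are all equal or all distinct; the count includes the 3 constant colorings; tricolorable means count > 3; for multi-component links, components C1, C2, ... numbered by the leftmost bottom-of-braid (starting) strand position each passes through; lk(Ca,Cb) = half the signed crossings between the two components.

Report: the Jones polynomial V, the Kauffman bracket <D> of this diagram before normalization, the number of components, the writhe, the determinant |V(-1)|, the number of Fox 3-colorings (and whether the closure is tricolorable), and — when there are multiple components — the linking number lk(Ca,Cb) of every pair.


V(q) = -q^-4 + q^-3 + q^-1
bracket: -A^-5 - A^3 + A^7, w = -3
1 component, writhe -3, over 7 crossings
det 3, colorings 9 of 3^7 — tricolorable
observation: w = -3 (over 7 crossings) is diagram-only; (-A^3)^(3) removes it from V


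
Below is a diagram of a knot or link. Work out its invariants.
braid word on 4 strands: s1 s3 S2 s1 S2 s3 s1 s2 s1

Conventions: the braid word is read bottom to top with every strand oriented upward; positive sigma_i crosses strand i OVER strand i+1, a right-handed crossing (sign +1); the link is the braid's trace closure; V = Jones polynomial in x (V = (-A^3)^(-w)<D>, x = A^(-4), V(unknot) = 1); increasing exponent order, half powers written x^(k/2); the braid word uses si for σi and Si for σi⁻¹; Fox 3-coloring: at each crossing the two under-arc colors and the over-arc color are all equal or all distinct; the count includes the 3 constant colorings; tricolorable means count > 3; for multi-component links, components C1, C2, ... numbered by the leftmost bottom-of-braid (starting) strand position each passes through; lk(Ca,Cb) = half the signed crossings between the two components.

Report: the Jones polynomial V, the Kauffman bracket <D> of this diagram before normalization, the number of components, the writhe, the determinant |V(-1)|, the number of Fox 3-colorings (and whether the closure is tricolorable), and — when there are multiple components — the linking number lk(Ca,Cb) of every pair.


V(x) = 2x - 2x^2 + 3x^3 - 3x^4 + 2x^5 - 2x^6 + x^7
bracket: -A^-13 + 2A^-9 - 2A^-5 + 3A^-1 - 3A^3 + 2A^7 - 2A^11, w = +5
1 component, writhe +5, over 9 crossings
det 15, colorings 9 of 3^9 — tricolorable
observation: w = +5 (over 9 crossings) is diagram-only; (-A^3)^(-5) removes it from V


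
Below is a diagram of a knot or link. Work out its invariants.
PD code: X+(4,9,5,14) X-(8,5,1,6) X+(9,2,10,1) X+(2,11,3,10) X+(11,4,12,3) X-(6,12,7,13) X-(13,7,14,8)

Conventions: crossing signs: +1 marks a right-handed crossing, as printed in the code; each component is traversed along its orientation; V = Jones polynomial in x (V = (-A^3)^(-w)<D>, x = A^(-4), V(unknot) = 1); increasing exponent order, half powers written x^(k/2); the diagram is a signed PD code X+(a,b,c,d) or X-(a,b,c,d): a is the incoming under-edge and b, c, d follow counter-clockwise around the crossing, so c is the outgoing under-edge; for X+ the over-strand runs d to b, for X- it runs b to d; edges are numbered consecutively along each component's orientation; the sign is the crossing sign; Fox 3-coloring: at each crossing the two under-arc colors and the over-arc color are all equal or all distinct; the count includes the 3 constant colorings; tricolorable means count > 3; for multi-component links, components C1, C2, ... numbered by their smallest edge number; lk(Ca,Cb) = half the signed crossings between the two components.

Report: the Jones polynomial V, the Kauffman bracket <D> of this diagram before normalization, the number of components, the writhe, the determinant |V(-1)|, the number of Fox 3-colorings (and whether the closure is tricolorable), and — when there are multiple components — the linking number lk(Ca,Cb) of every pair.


Jones polynomial: V(x) = x^(-5/2) - 2x^(-3/2) + 2x^(-1/2) - 4x^(1/2) + 3x^(3/2) - 3x^(5/2) + 2x^(7/2) - x^(9/2)
<D> = A^-15 - 2A^-11 + 3A^-7 - 3A^-3 + 4A - 2A^5 + 2A^9 - A^13; writhe +1
components 2, writhe +1 (7 crossings)
linking number lk(C1,C2) = +1
3-colorings: 9 of 3^7, det 18 — tricolorable
note: w = +1 (over 7 crossings) is diagram-only; (-A^3)^(-1) removes it from V


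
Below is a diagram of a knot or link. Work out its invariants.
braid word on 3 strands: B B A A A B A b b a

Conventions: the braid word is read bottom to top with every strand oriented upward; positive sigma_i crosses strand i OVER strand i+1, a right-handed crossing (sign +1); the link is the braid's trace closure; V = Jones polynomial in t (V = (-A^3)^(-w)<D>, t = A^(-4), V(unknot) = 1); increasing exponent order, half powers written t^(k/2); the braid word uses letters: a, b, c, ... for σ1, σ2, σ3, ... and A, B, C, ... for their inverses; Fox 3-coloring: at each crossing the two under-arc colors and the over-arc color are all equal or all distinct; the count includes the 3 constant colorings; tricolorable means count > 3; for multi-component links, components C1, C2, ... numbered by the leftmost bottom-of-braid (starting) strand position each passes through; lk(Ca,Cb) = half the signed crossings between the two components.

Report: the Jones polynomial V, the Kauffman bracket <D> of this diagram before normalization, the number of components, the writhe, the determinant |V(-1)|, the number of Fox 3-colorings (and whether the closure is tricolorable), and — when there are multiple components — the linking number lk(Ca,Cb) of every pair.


V = -t^-4 + t^-3 + t^-1
<D> = A^-8 + 1 - A^4 (w = -4)
1 component over 10 crossings, w = -4
9 Fox colorings among 3^10, |V(-1)| = 3: tricolorable
why: w = -4 (over 10 crossings) is diagram-only; (-A^3)^(4) removes it from V


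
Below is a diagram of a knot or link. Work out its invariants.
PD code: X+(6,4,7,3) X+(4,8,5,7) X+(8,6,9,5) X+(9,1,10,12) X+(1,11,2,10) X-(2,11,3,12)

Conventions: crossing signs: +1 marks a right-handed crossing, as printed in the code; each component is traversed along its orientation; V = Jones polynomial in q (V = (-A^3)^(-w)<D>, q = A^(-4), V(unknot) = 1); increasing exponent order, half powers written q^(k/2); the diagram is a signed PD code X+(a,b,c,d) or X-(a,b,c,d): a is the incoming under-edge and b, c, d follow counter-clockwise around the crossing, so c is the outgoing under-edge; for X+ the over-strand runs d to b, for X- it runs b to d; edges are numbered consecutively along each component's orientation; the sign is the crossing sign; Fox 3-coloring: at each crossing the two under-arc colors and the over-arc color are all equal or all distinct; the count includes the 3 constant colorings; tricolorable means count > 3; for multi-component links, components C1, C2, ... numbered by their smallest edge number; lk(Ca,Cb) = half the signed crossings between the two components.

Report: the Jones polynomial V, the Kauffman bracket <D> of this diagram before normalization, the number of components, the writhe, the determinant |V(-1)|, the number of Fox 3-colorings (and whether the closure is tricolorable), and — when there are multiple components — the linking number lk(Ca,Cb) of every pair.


V = q + q^3 - q^4
<D> = -A^-4 + 1 + A^8 (w = +4)
1 component over 6 crossings, w = +4
9 Fox colorings among 3^6, |V(-1)| = 3: tricolorable
why: w = +4 (over 6 crossings) is diagram-only; (-A^3)^(-4) removes it from V


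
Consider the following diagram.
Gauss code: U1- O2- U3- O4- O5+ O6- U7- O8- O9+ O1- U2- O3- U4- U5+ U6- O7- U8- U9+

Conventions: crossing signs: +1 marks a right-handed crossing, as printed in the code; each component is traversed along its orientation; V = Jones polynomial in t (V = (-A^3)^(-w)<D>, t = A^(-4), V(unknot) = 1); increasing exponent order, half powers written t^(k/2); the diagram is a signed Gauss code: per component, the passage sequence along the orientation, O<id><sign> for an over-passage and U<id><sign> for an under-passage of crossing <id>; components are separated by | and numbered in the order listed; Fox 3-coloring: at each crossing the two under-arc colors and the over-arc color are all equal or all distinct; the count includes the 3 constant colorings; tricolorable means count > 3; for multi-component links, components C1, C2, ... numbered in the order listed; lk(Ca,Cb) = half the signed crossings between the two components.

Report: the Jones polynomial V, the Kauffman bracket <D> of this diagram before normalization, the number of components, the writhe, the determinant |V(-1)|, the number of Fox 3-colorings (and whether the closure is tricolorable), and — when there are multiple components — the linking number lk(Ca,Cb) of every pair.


V = -t^-7 + t^-6 - t^-5 + t^-4 + t^-2
<D> = -A^-7 - A + A^5 - A^9 + A^13 (w = -5)
1 component over 9 crossings, w = -5
3 Fox colorings among 3^9, |V(-1)| = 5: not tricolorable
why: V spans 5 powers of t: at least 5 crossings in any diagram
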